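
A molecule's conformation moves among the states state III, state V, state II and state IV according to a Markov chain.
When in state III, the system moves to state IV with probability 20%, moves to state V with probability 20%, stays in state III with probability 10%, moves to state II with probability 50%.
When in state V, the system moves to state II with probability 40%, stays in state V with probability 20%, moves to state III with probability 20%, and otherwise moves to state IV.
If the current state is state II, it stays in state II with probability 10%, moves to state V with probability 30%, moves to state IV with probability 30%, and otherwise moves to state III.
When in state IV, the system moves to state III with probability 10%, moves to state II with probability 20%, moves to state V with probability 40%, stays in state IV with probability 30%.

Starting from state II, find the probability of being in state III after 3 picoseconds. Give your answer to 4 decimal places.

0.1950

Propagate the distribution vector 3 picoseconds from state II.
After 0 picoseconds: (0.0000, 0.0000, 1.0000, 0.0000)
After 1 picosecond: (0.3000, 0.3000, 0.1000, 0.3000)
After 2 picoseconds: (0.1500, 0.2700, 0.3400, 0.2400)
After 3 picoseconds: (0.1950, 0.2820, 0.2650, 0.2580)
P(in state III after 3 picoseconds) = 0.1950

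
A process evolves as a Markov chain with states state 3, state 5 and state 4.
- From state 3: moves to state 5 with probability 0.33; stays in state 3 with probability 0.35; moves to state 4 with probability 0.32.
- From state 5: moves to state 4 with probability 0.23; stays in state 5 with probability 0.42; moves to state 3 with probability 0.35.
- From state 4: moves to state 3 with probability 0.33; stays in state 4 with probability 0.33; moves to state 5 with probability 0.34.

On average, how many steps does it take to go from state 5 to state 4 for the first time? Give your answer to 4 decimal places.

Let t(s) be the expected number of steps to first reach state 4 from state s, with t(state 4) = 0. Conditioning on the first step:
t(state 3) = 1 + 0.35·t(state 3) + 0.33·t(state 5)
t(state 5) = 1 + 0.35·t(state 3) + 0.42·t(state 5)
Solving: t(state 3) = 3.4799, t(state 5) = 3.8241.
Expected steps from state 5 to state 4: 3.8241.

3.8241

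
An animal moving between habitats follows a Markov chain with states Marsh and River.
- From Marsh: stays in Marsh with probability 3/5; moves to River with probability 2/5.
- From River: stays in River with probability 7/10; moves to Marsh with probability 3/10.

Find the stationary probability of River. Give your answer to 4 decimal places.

Let the stationary distribution be π with π = πP and π_1 + π_2 = 1.
π_1 = 0.6·π_1 + 0.3·π_2
Solving with the normalization constraint gives π = (0.4286, 0.5714).
So the stationary probability of River is 0.5714.

0.5714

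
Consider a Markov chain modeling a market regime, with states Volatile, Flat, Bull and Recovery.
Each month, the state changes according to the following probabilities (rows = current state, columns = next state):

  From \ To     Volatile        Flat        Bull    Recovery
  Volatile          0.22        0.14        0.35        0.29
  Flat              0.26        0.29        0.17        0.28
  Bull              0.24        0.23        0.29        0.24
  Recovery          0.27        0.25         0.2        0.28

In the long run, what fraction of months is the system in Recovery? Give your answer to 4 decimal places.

0.2724

Let the stationary distribution be π with π = πP and π_1 + π_2 + π_3 + π_4 = 1.
π_1 = 0.22·π_1 + 0.26·π_2 + 0.24·π_3 + 0.27·π_4
π_2 = 0.14·π_1 + 0.29·π_2 + 0.23·π_3 + 0.25·π_4
π_3 = 0.35·π_1 + 0.17·π_2 + 0.29·π_3 + 0.2·π_4
Solving with the normalization constraint gives π = (0.2478, 0.2268, 0.2531, 0.2724).
So the stationary probability of Recovery is 0.2724.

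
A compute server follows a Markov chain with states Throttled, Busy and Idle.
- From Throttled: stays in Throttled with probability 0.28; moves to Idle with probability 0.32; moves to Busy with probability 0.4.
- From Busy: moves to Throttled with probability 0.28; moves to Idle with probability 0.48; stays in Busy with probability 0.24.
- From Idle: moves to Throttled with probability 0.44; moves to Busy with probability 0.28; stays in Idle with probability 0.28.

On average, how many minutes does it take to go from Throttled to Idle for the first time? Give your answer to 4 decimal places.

Let t(s) be the expected number of minutes to first reach Idle from state s, with t(Idle) = 0. Conditioning on the first minute:
t(Throttled) = 1 + 0.28·t(Throttled) + 0.4·t(Busy)
t(Busy) = 1 + 0.28·t(Throttled) + 0.24·t(Busy)
Solving: t(Throttled) = 2.6654, t(Busy) = 2.2978.
Expected minutes from Throttled to Idle: 2.6654.

2.6654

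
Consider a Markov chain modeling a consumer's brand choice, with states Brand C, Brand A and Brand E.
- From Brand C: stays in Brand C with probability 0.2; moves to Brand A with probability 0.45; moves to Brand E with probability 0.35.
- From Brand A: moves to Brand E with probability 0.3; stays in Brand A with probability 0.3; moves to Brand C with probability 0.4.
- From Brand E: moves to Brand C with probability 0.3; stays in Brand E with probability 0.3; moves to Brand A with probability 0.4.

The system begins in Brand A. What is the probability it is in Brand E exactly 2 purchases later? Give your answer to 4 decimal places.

0.3200

Sum over the intermediate state after 1 purchase:
P = P(Brand A→Brand C)·P(Brand C→Brand E) + P(Brand A→Brand A)·P(Brand A→Brand E) + P(Brand A→Brand E)·P(Brand E→Brand E)
  = 0.4×0.35 + 0.3×0.3 + 0.3×0.3
  = 0.1400 + 0.0900 + 0.0900 = 0.3200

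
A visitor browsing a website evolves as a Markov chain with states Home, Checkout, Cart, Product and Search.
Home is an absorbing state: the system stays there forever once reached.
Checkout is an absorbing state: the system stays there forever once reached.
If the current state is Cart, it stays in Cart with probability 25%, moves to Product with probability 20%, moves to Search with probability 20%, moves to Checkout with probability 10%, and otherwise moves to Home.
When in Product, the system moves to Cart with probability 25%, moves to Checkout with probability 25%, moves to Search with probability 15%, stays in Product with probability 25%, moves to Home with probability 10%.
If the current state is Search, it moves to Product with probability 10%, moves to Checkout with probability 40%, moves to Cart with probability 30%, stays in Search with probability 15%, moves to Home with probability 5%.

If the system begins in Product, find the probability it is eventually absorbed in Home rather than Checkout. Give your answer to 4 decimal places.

Let h(s) be the probability of absorption at Home starting from transient state s. Then h(Home) = 1 and h(Checkout) = 0. By first-step analysis:
h(Cart) = 0.25·1 + 0.1·0 + 0.25·h(Cart) + 0.2·h(Product) + 0.2·h(Search)
h(Product) = 0.1·1 + 0.25·0 + 0.25·h(Cart) + 0.25·h(Product) + 0.15·h(Search)
h(Search) = 0.05·1 + 0.4·0 + 0.3·h(Cart) + 0.1·h(Product) + 0.15·h(Search)
Solving: h(Cart) = 0.5026, h(Product) = 0.3565, h(Search) = 0.2781.
Starting from Product, the probability is 0.3565.

0.3565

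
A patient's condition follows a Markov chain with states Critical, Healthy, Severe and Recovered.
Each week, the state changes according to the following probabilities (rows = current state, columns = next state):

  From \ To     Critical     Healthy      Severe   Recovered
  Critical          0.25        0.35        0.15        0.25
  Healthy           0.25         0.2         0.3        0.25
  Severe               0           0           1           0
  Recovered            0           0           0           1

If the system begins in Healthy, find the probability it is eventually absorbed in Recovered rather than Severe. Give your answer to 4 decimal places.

0.4878

Let h(s) be the probability of absorption at Recovered starting from transient state s. Then h(Recovered) = 1 and h(Severe) = 0. By first-step analysis:
h(Critical) = 0.25·h(Critical) + 0.35·h(Healthy) + 0.15·0 + 0.25·1
h(Healthy) = 0.25·h(Critical) + 0.2·h(Healthy) + 0.3·0 + 0.25·1
Solving: h(Critical) = 0.5610, h(Healthy) = 0.4878.
Starting from Healthy, the probability is 0.4878.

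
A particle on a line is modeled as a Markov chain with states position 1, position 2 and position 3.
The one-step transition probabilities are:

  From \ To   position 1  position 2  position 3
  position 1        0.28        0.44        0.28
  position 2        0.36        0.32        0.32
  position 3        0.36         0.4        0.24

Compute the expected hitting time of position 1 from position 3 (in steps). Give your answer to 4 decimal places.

Let t(s) be the expected number of steps to first reach position 1 from state s, with t(position 1) = 0. Conditioning on the first step:
t(position 2) = 1 + 0.32·t(position 2) + 0.32·t(position 3)
t(position 3) = 1 + 0.4·t(position 2) + 0.24·t(position 3)
Solving: t(position 2) = 2.7778, t(position 3) = 2.7778.
Expected steps from position 3 to position 1: 2.7778.

2.7778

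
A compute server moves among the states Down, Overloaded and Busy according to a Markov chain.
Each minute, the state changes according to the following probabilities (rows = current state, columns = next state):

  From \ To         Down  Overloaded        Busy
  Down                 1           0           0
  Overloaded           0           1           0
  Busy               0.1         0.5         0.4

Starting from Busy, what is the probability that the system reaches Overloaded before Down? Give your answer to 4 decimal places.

Let h(s) be the probability of absorption at Overloaded starting from transient state s. Then h(Overloaded) = 1 and h(Down) = 0. By first-step analysis:
h(Busy) = 0.1·0 + 0.5·1 + 0.4·h(Busy)
Solving: h(Busy) = 0.8333.
Starting from Busy, the probability is 0.8333.

0.8333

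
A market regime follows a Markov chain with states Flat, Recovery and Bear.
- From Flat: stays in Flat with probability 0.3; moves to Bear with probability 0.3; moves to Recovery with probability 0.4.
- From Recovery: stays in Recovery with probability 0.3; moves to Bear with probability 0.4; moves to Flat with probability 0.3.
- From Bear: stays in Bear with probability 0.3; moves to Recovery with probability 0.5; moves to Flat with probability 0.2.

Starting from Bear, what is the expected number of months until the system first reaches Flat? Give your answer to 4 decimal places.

Let t(s) be the expected number of months to first reach Flat from state s, with t(Flat) = 0. Conditioning on the first month:
t(Recovery) = 1 + 0.3·t(Recovery) + 0.4·t(Bear)
t(Bear) = 1 + 0.5·t(Recovery) + 0.3·t(Bear)
Solving: t(Recovery) = 3.7931, t(Bear) = 4.1379.
Expected months from Bear to Flat: 4.1379.

4.1379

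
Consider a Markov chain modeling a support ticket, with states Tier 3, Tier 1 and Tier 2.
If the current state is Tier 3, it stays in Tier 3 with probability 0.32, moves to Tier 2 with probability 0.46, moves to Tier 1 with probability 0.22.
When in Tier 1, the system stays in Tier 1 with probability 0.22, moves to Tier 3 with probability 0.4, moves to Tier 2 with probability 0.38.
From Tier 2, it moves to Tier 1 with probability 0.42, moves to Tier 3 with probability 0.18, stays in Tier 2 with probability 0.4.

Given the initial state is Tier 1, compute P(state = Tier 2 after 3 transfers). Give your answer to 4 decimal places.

0.4111

Propagate the distribution vector 3 transfers from Tier 1.
After 0 transfers: (0.0000, 1.0000, 0.0000)
After 1 transfer: (0.4000, 0.2200, 0.3800)
After 2 transfers: (0.2844, 0.2960, 0.4196)
After 3 transfers: (0.2849, 0.3039, 0.4111)
P(in Tier 2 after 3 transfers) = 0.4111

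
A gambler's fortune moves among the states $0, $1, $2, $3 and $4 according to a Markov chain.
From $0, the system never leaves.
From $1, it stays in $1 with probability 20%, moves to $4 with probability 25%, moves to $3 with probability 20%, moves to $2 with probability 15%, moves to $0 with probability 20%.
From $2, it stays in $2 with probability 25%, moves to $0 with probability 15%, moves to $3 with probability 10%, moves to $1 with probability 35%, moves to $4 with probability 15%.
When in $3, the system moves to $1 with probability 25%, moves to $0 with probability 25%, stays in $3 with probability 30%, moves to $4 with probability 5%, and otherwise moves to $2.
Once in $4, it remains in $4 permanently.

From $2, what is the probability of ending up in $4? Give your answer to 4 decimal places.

0.4742

Let h(s) be the probability of absorption at $4 starting from transient state s. Then h($4) = 1 and h($0) = 0. By first-step analysis:
h($1) = 0.2·0 + 0.2·h($1) + 0.15·h($2) + 0.2·h($3) + 0.25·1
h($2) = 0.15·0 + 0.35·h($1) + 0.25·h($2) + 0.1·h($3) + 0.15·1
h($3) = 0.25·0 + 0.25·h($1) + 0.15·h($2) + 0.3·h($3) + 0.05·1
Solving: h($1) = 0.4883, h($2) = 0.4742, h($3) = 0.3474.
Starting from $2, the probability is 0.4742.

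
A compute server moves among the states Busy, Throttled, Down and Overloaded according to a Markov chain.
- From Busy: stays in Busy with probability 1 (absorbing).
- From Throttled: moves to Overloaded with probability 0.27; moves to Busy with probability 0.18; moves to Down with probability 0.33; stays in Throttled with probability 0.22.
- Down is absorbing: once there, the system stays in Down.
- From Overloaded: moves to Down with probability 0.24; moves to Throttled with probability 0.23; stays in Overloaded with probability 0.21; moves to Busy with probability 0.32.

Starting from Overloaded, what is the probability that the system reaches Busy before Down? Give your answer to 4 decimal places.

0.5252

Let h(s) be the probability of absorption at Busy starting from transient state s. Then h(Busy) = 1 and h(Down) = 0. By first-step analysis:
h(Throttled) = 0.18·1 + 0.22·h(Throttled) + 0.33·0 + 0.27·h(Overloaded)
h(Overloaded) = 0.32·1 + 0.23·h(Throttled) + 0.24·0 + 0.21·h(Overloaded)
Solving: h(Throttled) = 0.4126, h(Overloaded) = 0.5252.
Starting from Overloaded, the probability is 0.5252.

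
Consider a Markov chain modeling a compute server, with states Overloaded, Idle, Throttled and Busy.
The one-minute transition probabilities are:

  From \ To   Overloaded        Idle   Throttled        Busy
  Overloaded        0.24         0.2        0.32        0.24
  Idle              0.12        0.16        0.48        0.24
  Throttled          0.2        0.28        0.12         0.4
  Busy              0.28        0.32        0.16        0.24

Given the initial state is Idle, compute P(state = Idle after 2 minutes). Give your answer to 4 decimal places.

0.2608

Propagate the distribution vector 2 minutes from Idle.
After 0 minutes: (0.0000, 1.0000, 0.0000, 0.0000)
After 1 minute: (0.1200, 0.1600, 0.4800, 0.2400)
After 2 minutes: (0.2112, 0.2608, 0.2112, 0.3168)
P(in Idle after 2 minutes) = 0.2608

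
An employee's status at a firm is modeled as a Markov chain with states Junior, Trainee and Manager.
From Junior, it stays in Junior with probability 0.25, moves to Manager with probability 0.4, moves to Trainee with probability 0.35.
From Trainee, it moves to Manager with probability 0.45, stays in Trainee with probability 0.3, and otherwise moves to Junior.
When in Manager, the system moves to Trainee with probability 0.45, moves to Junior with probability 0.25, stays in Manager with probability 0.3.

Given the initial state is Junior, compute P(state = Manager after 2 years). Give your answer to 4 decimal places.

0.3775

Sum over the intermediate state after 1 year:
P = P(Junior→Junior)·P(Junior→Manager) + P(Junior→Trainee)·P(Trainee→Manager) + P(Junior→Manager)·P(Manager→Manager)
  = 0.25×0.4 + 0.35×0.45 + 0.4×0.3
  = 0.1000 + 0.1575 + 0.1200 = 0.3775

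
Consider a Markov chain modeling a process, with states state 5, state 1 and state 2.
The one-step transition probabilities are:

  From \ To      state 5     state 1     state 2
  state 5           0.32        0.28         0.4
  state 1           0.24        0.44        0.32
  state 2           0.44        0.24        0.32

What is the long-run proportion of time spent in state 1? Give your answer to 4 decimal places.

Let the stationary distribution be π with π = πP and π_1 + π_2 + π_3 = 1.
π_1 = 0.32·π_1 + 0.24·π_2 + 0.44·π_3
π_2 = 0.28·π_1 + 0.44·π_2 + 0.24·π_3
Solving with the normalization constraint gives π = (0.3363, 0.3168, 0.3469).
So the stationary probability of state 1 is 0.3168.

0.3168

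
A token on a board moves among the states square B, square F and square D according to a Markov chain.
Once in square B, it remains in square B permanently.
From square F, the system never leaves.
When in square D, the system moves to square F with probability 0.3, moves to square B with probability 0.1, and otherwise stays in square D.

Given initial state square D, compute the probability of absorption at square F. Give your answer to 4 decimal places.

0.7500

Let h(s) be the probability of absorption at square F starting from transient state s. Then h(square F) = 1 and h(square B) = 0. By first-step analysis:
h(square D) = 0.1·0 + 0.3·1 + 0.6·h(square D)
Solving: h(square D) = 0.7500.
Starting from square D, the probability is 0.7500.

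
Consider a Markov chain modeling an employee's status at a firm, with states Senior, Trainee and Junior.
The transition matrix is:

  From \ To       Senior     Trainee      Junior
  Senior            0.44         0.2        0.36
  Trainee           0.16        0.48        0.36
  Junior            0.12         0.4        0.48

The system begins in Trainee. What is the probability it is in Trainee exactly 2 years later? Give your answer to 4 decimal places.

0.4064

Sum over the intermediate state after 1 year:
P = P(Trainee→Senior)·P(Senior→Trainee) + P(Trainee→Trainee)·P(Trainee→Trainee) + P(Trainee→Junior)·P(Junior→Trainee)
  = 0.16×0.2 + 0.48×0.48 + 0.36×0.4
  = 0.0320 + 0.2304 + 0.1440 = 0.4064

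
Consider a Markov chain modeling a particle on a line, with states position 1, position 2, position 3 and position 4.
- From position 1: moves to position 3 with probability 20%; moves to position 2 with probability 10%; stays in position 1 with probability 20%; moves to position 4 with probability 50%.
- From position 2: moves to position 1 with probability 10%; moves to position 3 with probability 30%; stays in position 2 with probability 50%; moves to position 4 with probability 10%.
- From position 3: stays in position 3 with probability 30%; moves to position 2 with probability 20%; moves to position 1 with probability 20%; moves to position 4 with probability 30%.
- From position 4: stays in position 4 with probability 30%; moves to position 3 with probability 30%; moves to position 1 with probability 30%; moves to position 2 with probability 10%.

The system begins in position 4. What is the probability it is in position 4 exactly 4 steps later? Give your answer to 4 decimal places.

0.3044

Propagate the distribution vector 4 steps from position 4.
After 0 steps: (0.0000, 0.0000, 0.0000, 1.0000)
After 1 step: (0.3000, 0.1000, 0.3000, 0.3000)
After 2 steps: (0.2200, 0.1700, 0.2700, 0.3400)
After 3 steps: (0.2170, 0.1950, 0.2780, 0.3100)
After 4 steps: (0.2115, 0.2058, 0.2783, 0.3044)
P(in position 4 after 4 steps) = 0.3044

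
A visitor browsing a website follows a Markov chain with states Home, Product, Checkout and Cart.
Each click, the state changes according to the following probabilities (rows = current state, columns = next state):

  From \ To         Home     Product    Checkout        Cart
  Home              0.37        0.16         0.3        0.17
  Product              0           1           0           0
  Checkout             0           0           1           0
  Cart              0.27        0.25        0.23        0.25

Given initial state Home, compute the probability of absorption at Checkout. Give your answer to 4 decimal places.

Let h(s) be the probability of absorption at Checkout starting from transient state s. Then h(Checkout) = 1 and h(Product) = 0. By first-step analysis:
h(Home) = 0.37·h(Home) + 0.16·0 + 0.3·1 + 0.17·h(Cart)
h(Cart) = 0.27·h(Home) + 0.25·0 + 0.23·1 + 0.25·h(Cart)
Solving: h(Home) = 0.6191, h(Cart) = 0.5295.
Starting from Home, the probability is 0.6191.

0.6191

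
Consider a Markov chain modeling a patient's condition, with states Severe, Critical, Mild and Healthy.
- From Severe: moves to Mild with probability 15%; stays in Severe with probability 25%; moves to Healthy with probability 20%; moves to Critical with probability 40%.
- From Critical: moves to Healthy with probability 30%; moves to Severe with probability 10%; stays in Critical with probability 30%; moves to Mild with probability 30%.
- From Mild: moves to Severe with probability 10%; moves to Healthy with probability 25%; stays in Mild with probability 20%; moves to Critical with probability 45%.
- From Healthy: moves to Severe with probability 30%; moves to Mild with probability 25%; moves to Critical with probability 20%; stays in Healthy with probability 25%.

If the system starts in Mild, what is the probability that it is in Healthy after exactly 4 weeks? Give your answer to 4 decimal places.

Propagate the distribution vector 4 weeks from Mild.
After 0 weeks: (0.0000, 0.0000, 1.0000, 0.0000)
After 1 week: (0.1000, 0.4500, 0.2000, 0.2500)
After 2 weeks: (0.1650, 0.3150, 0.2525, 0.2675)
After 3 weeks: (0.1783, 0.3276, 0.2366, 0.2575)
After 4 weeks: (0.1782, 0.3276, 0.2367, 0.2575)
P(in Healthy after 4 weeks) = 0.2575

0.2575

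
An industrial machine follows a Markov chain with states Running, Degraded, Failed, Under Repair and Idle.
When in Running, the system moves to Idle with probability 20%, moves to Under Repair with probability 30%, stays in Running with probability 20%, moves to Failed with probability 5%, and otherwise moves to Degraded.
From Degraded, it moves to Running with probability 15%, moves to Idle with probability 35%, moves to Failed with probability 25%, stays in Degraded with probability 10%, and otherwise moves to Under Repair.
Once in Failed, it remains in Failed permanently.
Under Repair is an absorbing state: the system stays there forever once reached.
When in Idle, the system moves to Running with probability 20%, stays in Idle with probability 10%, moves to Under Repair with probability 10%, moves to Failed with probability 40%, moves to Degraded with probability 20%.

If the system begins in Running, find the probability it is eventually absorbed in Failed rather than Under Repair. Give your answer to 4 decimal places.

0.4216

Let h(s) be the probability of absorption at Failed starting from transient state s. Then h(Failed) = 1 and h(Under Repair) = 0. By first-step analysis:
h(Running) = 0.2·h(Running) + 0.25·h(Degraded) + 0.05·1 + 0.3·0 + 0.2·h(Idle)
h(Degraded) = 0.15·h(Running) + 0.1·h(Degraded) + 0.25·1 + 0.15·0 + 0.35·h(Idle)
h(Idle) = 0.2·h(Running) + 0.2·h(Degraded) + 0.4·1 + 0.1·0 + 0.1·h(Idle)
Solving: h(Running) = 0.4216, h(Degraded) = 0.6100, h(Idle) = 0.6737.
Starting from Running, the probability is 0.4216.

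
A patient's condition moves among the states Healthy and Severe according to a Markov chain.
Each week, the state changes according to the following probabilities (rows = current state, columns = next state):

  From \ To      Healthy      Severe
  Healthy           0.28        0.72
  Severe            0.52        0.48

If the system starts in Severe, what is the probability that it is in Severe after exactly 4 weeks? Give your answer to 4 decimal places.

0.5820

Propagate the distribution vector 4 weeks from Severe.
After 0 weeks: (0.0000, 1.0000)
After 1 week: (0.5200, 0.4800)
After 2 weeks: (0.3952, 0.6048)
After 3 weeks: (0.4252, 0.5748)
After 4 weeks: (0.4180, 0.5820)
P(in Severe after 4 weeks) = 0.5820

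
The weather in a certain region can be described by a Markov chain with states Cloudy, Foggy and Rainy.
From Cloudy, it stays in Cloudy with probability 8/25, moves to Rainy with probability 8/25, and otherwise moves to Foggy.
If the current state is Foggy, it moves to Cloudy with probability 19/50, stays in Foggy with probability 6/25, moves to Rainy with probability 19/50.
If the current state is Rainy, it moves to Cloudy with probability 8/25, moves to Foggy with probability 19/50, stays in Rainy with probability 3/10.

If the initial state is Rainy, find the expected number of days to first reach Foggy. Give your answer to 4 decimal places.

Let t(s) be the expected number of days to first reach Foggy from state s, with t(Foggy) = 0. Conditioning on the first day:
t(Cloudy) = 1 + 0.32·t(Cloudy) + 0.32·t(Rainy)
t(Rainy) = 1 + 0.32·t(Cloudy) + 0.3·t(Rainy)
Solving: t(Cloudy) = 2.7302, t(Rainy) = 2.6767.
Expected days from Rainy to Foggy: 2.6767.

2.6767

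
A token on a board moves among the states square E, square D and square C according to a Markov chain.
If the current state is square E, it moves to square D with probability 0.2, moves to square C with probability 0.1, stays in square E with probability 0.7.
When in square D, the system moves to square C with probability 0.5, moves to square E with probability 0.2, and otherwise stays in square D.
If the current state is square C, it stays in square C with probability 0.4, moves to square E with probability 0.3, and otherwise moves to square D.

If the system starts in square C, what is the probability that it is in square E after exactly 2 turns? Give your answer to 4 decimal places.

Sum over the intermediate state after 1 turn:
P = P(square C→square E)·P(square E→square E) + P(square C→square D)·P(square D→square E) + P(square C→square C)·P(square C→square E)
  = 0.3×0.7 + 0.3×0.2 + 0.4×0.3
  = 0.2100 + 0.0600 + 0.1200 = 0.3900

0.3900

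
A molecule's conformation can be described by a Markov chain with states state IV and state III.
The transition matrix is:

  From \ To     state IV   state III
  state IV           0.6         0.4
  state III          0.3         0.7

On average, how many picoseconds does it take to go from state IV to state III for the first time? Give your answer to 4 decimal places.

2.5000

Let t(s) be the expected number of picoseconds to first reach state III from state s, with t(state III) = 0. Conditioning on the first picosecond:
t(state IV) = 1 + 0.6·t(state IV)
Solving: t(state IV) = 2.5000.
Expected picoseconds from state IV to state III: 2.5000.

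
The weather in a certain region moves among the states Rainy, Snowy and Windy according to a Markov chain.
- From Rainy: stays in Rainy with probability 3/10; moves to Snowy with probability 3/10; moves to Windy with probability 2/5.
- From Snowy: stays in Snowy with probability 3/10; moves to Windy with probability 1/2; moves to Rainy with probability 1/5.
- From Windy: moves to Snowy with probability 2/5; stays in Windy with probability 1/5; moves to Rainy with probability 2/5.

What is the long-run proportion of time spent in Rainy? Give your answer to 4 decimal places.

0.3025

Let the stationary distribution be π with π = πP and π_1 + π_2 + π_3 = 1.
π_1 = 0.3·π_1 + 0.2·π_2 + 0.4·π_3
π_2 = 0.3·π_1 + 0.3·π_2 + 0.4·π_3
Solving with the normalization constraint gives π = (0.3025, 0.3361, 0.3613).
So the stationary probability of Rainy is 0.3025.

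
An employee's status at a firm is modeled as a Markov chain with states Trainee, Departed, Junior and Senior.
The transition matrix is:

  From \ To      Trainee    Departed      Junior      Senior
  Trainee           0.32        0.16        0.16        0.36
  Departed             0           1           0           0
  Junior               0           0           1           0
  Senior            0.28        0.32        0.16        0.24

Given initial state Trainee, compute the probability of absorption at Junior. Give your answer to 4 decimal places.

Let h(s) be the probability of absorption at Junior starting from transient state s. Then h(Junior) = 1 and h(Departed) = 0. By first-step analysis:
h(Trainee) = 0.32·h(Trainee) + 0.16·0 + 0.16·1 + 0.36·h(Senior)
h(Senior) = 0.28·h(Trainee) + 0.32·0 + 0.16·1 + 0.24·h(Senior)
Solving: h(Trainee) = 0.4308, h(Senior) = 0.3692.
Starting from Trainee, the probability is 0.4308.

0.4308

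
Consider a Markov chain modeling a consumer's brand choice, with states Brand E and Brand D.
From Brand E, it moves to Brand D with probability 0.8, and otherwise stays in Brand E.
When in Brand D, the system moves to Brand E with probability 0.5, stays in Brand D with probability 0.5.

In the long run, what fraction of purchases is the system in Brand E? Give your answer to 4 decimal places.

0.3846

Let the stationary distribution be π with π = πP and π_1 + π_2 = 1.
π_1 = 0.2·π_1 + 0.5·π_2
Solving with the normalization constraint gives π = (0.3846, 0.6154).
So the stationary probability of Brand E is 0.3846.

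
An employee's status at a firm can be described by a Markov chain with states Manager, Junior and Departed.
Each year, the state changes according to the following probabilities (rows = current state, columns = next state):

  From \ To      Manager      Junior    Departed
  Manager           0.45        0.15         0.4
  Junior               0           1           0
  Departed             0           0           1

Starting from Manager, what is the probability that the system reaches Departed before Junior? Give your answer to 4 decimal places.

0.7273

Let h(s) be the probability of absorption at Departed starting from transient state s. Then h(Departed) = 1 and h(Junior) = 0. By first-step analysis:
h(Manager) = 0.45·h(Manager) + 0.15·0 + 0.4·1
Solving: h(Manager) = 0.7273.
Starting from Manager, the probability is 0.7273.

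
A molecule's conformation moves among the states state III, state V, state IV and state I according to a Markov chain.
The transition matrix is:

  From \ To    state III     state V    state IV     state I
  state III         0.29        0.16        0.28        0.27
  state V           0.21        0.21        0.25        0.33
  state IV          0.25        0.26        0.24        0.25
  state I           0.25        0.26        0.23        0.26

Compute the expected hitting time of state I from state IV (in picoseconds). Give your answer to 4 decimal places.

3.6641

Let t(s) be the expected number of picoseconds to first reach state I from state s, with t(state I) = 0. Conditioning on the first picosecond:
t(state III) = 1 + 0.29·t(state III) + 0.16·t(state V) + 0.28·t(state IV)
t(state V) = 1 + 0.21·t(state III) + 0.21·t(state V) + 0.25·t(state IV)
t(state IV) = 1 + 0.25·t(state III) + 0.26·t(state V) + 0.24·t(state IV)
Solving: t(state III) = 3.6167, t(state V) = 3.3867, t(state IV) = 3.6641.
Expected picoseconds from state IV to state I: 3.6641.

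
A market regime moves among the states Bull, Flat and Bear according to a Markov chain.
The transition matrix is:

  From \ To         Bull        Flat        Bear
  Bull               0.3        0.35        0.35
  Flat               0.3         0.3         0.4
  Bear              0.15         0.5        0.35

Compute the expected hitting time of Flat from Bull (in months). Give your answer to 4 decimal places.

2.4845

Let t(s) be the expected number of months to first reach Flat from state s, with t(Flat) = 0. Conditioning on the first month:
t(Bull) = 1 + 0.3·t(Bull) + 0.35·t(Bear)
t(Bear) = 1 + 0.15·t(Bull) + 0.35·t(Bear)
Solving: t(Bull) = 2.4845, t(Bear) = 2.1118.
Expected months from Bull to Flat: 2.4845.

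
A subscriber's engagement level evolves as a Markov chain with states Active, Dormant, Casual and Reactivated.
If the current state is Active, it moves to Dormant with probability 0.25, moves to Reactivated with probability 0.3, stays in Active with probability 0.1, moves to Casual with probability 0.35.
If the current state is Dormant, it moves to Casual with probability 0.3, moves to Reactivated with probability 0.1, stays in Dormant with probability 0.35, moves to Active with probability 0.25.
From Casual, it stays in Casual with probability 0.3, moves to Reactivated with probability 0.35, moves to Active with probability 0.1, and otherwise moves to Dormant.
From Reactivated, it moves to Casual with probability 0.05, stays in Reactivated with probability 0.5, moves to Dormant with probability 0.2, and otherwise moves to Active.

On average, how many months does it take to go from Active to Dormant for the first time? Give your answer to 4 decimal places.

Let t(s) be the expected number of months to first reach Dormant from state s, with t(Dormant) = 0. Conditioning on the first month:
t(Active) = 1 + 0.1·t(Active) + 0.35·t(Casual) + 0.3·t(Reactivated)
t(Casual) = 1 + 0.1·t(Active) + 0.3·t(Casual) + 0.35·t(Reactivated)
t(Reactivated) = 1 + 0.25·t(Active) + 0.05·t(Casual) + 0.5·t(Reactivated)
Solving: t(Active) = 4.3373, t(Casual) = 4.3500, t(Reactivated) = 4.6037.
Expected months from Active to Dormant: 4.3373.

4.3373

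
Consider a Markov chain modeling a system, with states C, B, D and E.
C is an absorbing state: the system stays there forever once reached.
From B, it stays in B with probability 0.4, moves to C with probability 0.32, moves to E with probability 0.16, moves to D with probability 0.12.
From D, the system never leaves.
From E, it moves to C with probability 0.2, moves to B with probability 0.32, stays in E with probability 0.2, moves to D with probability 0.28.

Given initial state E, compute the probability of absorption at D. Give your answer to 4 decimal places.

0.4813

Let h(s) be the probability of absorption at D starting from transient state s. Then h(D) = 1 and h(C) = 0. By first-step analysis:
h(B) = 0.32·0 + 0.4·h(B) + 0.12·1 + 0.16·h(E)
h(E) = 0.2·0 + 0.32·h(B) + 0.28·1 + 0.2·h(E)
Solving: h(B) = 0.3284, h(E) = 0.4813.
Starting from E, the probability is 0.4813.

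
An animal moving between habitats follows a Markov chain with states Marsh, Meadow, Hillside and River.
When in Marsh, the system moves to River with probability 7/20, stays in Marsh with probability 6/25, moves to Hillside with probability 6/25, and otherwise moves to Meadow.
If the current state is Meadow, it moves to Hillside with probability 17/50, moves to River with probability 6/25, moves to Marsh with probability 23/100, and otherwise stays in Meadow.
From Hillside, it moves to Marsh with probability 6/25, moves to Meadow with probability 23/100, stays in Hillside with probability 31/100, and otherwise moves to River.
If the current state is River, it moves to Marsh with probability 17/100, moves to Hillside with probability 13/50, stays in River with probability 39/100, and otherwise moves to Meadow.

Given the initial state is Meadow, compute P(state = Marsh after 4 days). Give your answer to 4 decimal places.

Propagate the distribution vector 4 days from Meadow.
After 0 days: (0.0000, 1.0000, 0.0000, 0.0000)
After 1 day: (0.2300, 0.1900, 0.3400, 0.2400)
After 2 days: (0.2213, 0.1966, 0.2876, 0.2945)
After 3 days: (0.2174, 0.1941, 0.2857, 0.3028)
After 4 days: (0.2169, 0.1941, 0.2855, 0.3036)
P(in Marsh after 4 days) = 0.2169

0.2169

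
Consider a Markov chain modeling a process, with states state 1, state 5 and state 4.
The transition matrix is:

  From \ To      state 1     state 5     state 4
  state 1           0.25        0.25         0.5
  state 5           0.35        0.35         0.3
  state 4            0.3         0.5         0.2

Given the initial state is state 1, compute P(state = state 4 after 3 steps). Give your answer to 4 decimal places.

Propagate the distribution vector 3 steps from state 1.
After 0 steps: (1.0000, 0.0000, 0.0000)
After 1 step: (0.2500, 0.2500, 0.5000)
After 2 steps: (0.3000, 0.4000, 0.3000)
After 3 steps: (0.3050, 0.3650, 0.3300)
P(in state 4 after 3 steps) = 0.3300

0.3300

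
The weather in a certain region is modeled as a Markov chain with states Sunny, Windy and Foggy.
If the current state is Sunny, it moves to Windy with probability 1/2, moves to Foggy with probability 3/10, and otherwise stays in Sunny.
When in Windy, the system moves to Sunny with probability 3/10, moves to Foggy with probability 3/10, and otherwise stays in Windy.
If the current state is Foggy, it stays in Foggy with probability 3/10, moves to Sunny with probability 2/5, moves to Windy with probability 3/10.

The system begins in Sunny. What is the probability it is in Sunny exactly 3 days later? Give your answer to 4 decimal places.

Propagate the distribution vector 3 days from Sunny.
After 0 days: (1.0000, 0.0000, 0.0000)
After 1 day: (0.2000, 0.5000, 0.3000)
After 2 days: (0.3100, 0.3900, 0.3000)
After 3 days: (0.2990, 0.4010, 0.3000)
P(in Sunny after 3 days) = 0.2990

0.2990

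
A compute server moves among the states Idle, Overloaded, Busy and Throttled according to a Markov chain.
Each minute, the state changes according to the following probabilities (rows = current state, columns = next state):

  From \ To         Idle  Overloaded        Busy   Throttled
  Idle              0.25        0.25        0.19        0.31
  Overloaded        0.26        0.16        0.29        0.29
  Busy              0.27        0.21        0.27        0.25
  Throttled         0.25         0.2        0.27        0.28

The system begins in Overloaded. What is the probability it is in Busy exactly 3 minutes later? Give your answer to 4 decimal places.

0.2536

Propagate the distribution vector 3 minutes from Overloaded.
After 0 minutes: (0.0000, 1.0000, 0.0000, 0.0000)
After 1 minute: (0.2600, 0.1600, 0.2900, 0.2900)
After 2 minutes: (0.2574, 0.2095, 0.2524, 0.2807)
After 3 minutes: (0.2571, 0.2070, 0.2536, 0.2822)
P(in Busy after 3 minutes) = 0.2536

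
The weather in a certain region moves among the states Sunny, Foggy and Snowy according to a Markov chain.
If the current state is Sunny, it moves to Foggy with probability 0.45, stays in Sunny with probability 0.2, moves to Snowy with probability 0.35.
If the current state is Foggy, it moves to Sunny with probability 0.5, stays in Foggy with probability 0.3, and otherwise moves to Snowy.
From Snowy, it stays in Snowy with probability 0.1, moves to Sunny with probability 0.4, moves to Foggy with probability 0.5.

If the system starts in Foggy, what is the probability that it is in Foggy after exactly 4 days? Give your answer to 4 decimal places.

Propagate the distribution vector 4 days from Foggy.
After 0 days: (0.0000, 1.0000, 0.0000)
After 1 day: (0.5000, 0.3000, 0.2000)
After 2 days: (0.3300, 0.4150, 0.2550)
After 3 days: (0.3755, 0.4005, 0.2240)
After 4 days: (0.3650, 0.4011, 0.2339)
P(in Foggy after 4 days) = 0.4011

0.4011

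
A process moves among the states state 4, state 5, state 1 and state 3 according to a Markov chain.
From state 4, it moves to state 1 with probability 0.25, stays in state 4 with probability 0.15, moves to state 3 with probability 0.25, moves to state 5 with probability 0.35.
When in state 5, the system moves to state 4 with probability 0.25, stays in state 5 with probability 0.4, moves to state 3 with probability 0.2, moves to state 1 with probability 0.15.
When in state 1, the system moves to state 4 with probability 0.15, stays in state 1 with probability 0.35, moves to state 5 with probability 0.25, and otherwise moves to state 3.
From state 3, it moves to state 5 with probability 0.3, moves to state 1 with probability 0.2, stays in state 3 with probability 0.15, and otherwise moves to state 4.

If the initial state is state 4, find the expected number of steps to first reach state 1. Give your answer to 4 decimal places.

Let t(s) be the expected number of steps to first reach state 1 from state s, with t(state 1) = 0. Conditioning on the first step:
t(state 4) = 1 + 0.15·t(state 4) + 0.35·t(state 5) + 0.25·t(state 3)
t(state 5) = 1 + 0.25·t(state 4) + 0.4·t(state 5) + 0.2·t(state 3)
t(state 3) = 1 + 0.35·t(state 4) + 0.3·t(state 5) + 0.15·t(state 3)
Solving: t(state 4) = 4.9088, t(state 5) = 5.4149, t(state 3) = 5.1089.
Expected steps from state 4 to state 1: 4.9088.

4.9088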